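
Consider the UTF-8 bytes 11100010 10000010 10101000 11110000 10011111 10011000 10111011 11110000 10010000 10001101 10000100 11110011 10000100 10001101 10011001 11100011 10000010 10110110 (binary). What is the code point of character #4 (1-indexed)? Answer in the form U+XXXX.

Offset 0: leading byte 0xE2 = 11100010 → 3-byte char #1 = E2 82 A8.
Offset 3: leading byte 0xF0 = 11110000 → 4-byte char #2 = F0 9F 98 BB.
Offset 7: leading byte 0xF0 = 11110000 → 4-byte char #3 = F0 90 8D 84.
Offset 11: leading byte 0xF3 = 11110011 → 4-byte char #4 = F3 84 8D 99.
Leading byte 0xF3 = 11110011 matches 11110xxx → 4-byte sequence.
Byte 1: 0xF3 = 11110011, payload 011 (3 bits).
Byte 2: 0x84 = 10000100 (10xxxxxx ✓), payload 000100.
Byte 3: 0x8D = 10001101 (10xxxxxx ✓), payload 001101.
Byte 4: 0x99 = 10011001 (10xxxxxx ✓), payload 011001.
Concatenate: 011000100001101011001 = 0xC4359 (21 bits → U+C4359).

U+C4359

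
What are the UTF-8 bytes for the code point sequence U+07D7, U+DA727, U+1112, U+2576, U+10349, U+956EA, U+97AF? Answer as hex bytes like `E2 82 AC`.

DF 97 F3 9A 9C A7 E1 84 92 E2 95 B6 F0 90 8D 89 F2 95 9B AA E9 9E AF

U+07D7: 2-byte form → DF 97.
U+DA727: 4-byte form → F3 9A 9C A7.
U+1112: 3-byte form → E1 84 92.
U+2576: 3-byte form → E2 95 B6.
U+10349: 4-byte form → F0 90 8D 89.
U+956EA: 4-byte form → F2 95 9B AA.
U+97AF: 3-byte form → E9 9E AF.
Concatenated (23 bytes): DF 97 F3 9A 9C A7 E1 84 92 E2 95 B6 F0 90 8D 89 F2 95 9B AA E9 9E AF.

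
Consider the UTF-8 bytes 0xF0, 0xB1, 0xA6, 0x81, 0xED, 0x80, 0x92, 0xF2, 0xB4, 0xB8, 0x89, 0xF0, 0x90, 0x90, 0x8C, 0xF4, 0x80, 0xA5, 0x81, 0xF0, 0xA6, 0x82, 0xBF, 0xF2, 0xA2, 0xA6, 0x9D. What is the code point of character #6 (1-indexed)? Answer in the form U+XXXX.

Offset 0: leading byte 0xF0 = 11110000 → 4-byte char #1 = F0 B1 A6 81.
Offset 4: leading byte 0xED = 11101101 → 3-byte char #2 = ED 80 92.
Offset 7: leading byte 0xF2 = 11110010 → 4-byte char #3 = F2 B4 B8 89.
Offset 11: leading byte 0xF0 = 11110000 → 4-byte char #4 = F0 90 90 8C.
Offset 15: leading byte 0xF4 = 11110100 → 4-byte char #5 = F4 80 A5 81.
Offset 19: leading byte 0xF0 = 11110000 → 4-byte char #6 = F0 A6 82 BF.
Leading byte 0xF0 = 11110000 matches 11110xxx → 4-byte sequence.
Byte 1: 0xF0 = 11110000, payload 000 (3 bits).
Byte 2: 0xA6 = 10100110 (10xxxxxx ✓), payload 100110.
Byte 3: 0x82 = 10000010 (10xxxxxx ✓), payload 000010.
Byte 4: 0xBF = 10111111 (10xxxxxx ✓), payload 111111.
Concatenate: 000100110000010111111 = 0x260BF (21 bits → U+260BF).

U+260BF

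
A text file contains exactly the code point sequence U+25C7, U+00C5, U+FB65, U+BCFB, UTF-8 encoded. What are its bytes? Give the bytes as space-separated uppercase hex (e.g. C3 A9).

E2 97 87 C3 85 EF AD A5 EB B3 BB

U+25C7: 3-byte form → E2 97 87.
U+00C5: 2-byte form → C3 85.
U+FB65: 3-byte form → EF AD A5.
U+BCFB: 3-byte form → EB B3 BB.
Concatenated (11 bytes): E2 97 87 C3 85 EF AD A5 EB B3 BB.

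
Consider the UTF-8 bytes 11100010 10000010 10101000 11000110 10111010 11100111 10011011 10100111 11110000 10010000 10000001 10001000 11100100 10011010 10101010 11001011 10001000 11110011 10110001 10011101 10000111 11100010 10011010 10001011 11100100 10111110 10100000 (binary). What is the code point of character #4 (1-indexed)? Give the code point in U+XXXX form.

U+10048

Offset 0: leading byte 0xE2 = 11100010 → 3-byte char #1 = E2 82 A8.
Offset 3: leading byte 0xC6 = 11000110 → 2-byte char #2 = C6 BA.
Offset 5: leading byte 0xE7 = 11100111 → 3-byte char #3 = E7 9B A7.
Offset 8: leading byte 0xF0 = 11110000 → 4-byte char #4 = F0 90 81 88.
Leading byte 0xF0 = 11110000 matches 11110xxx → 4-byte sequence.
Byte 1: 0xF0 = 11110000, payload 000 (3 bits).
Byte 2: 0x90 = 10010000 (10xxxxxx ✓), payload 010000.
Byte 3: 0x81 = 10000001 (10xxxxxx ✓), payload 000001.
Byte 4: 0x88 = 10001000 (10xxxxxx ✓), payload 001000.
Concatenate: 000010000000001001000 = 0x10048 (21 bits → U+10048).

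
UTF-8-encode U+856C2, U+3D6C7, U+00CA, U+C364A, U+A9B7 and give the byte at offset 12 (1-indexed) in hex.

1-indexed offset 12 is 0-indexed offset 11.
U+856C2 → 4-byte form F2 85 9B 82 at offsets 0–3.
U+3D6C7 → 4-byte form F0 BD 9B 87 at offsets 4–7.
U+00CA → 2-byte form C3 8A at offsets 8–9.
U+C364A → 4-byte form F3 83 99 8A at offsets 10–13.
Offset 11 falls in char 4's range; it's byte 2 of F3 83 99 8A = 0x83.

0x83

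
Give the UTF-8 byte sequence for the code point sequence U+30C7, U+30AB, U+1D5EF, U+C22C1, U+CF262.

U+30C7: 3-byte form → E3 83 87.
U+30AB: 3-byte form → E3 82 AB.
U+1D5EF: 4-byte form → F0 9D 97 AF.
U+C22C1: 4-byte form → F3 82 8B 81.
U+CF262: 4-byte form → F3 8F 89 A2.
Concatenated (18 bytes): E3 83 87 E3 82 AB F0 9D 97 AF F3 82 8B 81 F3 8F 89 A2.

E3 83 87 E3 82 AB F0 9D 97 AF F3 82 8B 81 F3 8F 89 A2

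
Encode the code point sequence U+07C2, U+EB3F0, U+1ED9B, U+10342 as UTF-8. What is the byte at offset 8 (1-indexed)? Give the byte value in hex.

1-indexed offset 8 is 0-indexed offset 7.
U+07C2 → 2-byte form DF 82 at offsets 0–1.
U+EB3F0 → 4-byte form F3 AB 8F B0 at offsets 2–5.
U+1ED9B → 4-byte form F0 9E B6 9B at offsets 6–9.
Offset 7 falls in char 3's range; it's byte 2 of F0 9E B6 9B = 0x9E.

0x9E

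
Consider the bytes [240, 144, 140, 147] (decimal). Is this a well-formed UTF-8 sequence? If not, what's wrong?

valid

Leading byte 0xF0 = 11110000 → 4-byte form.
Continuation bytes 0x90=10010000, 0x8C=10001100, 0x93=10010011 all match 10xxxxxx.
Decoded value 0x10313 is ≥ 0x10000 (shortest form) and not a surrogate.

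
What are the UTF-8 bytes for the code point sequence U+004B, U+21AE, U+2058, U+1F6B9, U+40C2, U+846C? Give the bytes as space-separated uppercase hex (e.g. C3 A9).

4B E2 86 AE E2 81 98 F0 9F 9A B9 E4 83 82 E8 91 AC

U+004B: 1-byte form → 4B.
U+21AE: 3-byte form → E2 86 AE.
U+2058: 3-byte form → E2 81 98.
U+1F6B9: 4-byte form → F0 9F 9A B9.
U+40C2: 3-byte form → E4 83 82.
U+846C: 3-byte form → E8 91 AC.
Concatenated (17 bytes): 4B E2 86 AE E2 81 98 F0 9F 9A B9 E4 83 82 E8 91 AC.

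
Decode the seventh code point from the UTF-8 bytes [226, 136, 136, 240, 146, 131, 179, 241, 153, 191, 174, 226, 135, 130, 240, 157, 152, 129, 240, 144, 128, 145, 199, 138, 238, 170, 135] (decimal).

U+01CA

Offset 0: leading byte 0xE2 = 11100010 → 3-byte char #1 = E2 88 88.
Offset 3: leading byte 0xF0 = 11110000 → 4-byte char #2 = F0 92 83 B3.
Offset 7: leading byte 0xF1 = 11110001 → 4-byte char #3 = F1 99 BF AE.
Offset 11: leading byte 0xE2 = 11100010 → 3-byte char #4 = E2 87 82.
Offset 14: leading byte 0xF0 = 11110000 → 4-byte char #5 = F0 9D 98 81.
Offset 18: leading byte 0xF0 = 11110000 → 4-byte char #6 = F0 90 80 91.
Offset 22: leading byte 0xC7 = 11000111 → 2-byte char #7 = C7 8A.
Leading byte 0xC7 = 11000111 matches 110xxxxx → 2-byte sequence.
Byte 1: 0xC7 = 11000111, payload 00111 (5 bits).
Byte 2: 0x8A = 10001010 (10xxxxxx ✓), payload 001010.
Concatenate: 00111001010 = 0x1CA (11 bits → U+01CA).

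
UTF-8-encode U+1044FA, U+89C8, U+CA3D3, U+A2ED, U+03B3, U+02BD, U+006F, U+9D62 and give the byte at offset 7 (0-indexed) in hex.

U+1044FA → 4-byte form F4 84 93 BA at offsets 0–3.
U+89C8 → 3-byte form E8 A7 88 at offsets 4–6.
U+CA3D3 → 4-byte form F3 8A 8F 93 at offsets 7–10.
Offset 7 falls in char 3's range; it's byte 1 of F3 8A 8F 93 = 0xF3.

0xF3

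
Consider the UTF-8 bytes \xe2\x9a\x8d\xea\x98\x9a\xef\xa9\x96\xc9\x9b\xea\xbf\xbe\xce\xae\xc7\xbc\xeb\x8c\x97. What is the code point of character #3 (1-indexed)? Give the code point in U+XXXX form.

Offset 0: leading byte 0xE2 = 11100010 → 3-byte char #1 = E2 9A 8D.
Offset 3: leading byte 0xEA = 11101010 → 3-byte char #2 = EA 98 9A.
Offset 6: leading byte 0xEF = 11101111 → 3-byte char #3 = EF A9 96.
Leading byte 0xEF = 11101111 matches 1110xxxx → 3-byte sequence.
Byte 1: 0xEF = 11101111, payload 1111 (4 bits).
Byte 2: 0xA9 = 10101001 (10xxxxxx ✓), payload 101001.
Byte 3: 0x96 = 10010110 (10xxxxxx ✓), payload 010110.
Concatenate: 1111101001010110 = 0xFA56 (16 bits → U+FA56).

U+FA56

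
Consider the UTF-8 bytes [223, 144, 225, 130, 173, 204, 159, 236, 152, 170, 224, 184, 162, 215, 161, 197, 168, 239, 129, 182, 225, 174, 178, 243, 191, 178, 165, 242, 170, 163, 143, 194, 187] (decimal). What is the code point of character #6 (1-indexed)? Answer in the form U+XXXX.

U+05E1

Offset 0: leading byte 0xDF = 11011111 → 2-byte char #1 = DF 90.
Offset 2: leading byte 0xE1 = 11100001 → 3-byte char #2 = E1 82 AD.
Offset 5: leading byte 0xCC = 11001100 → 2-byte char #3 = CC 9F.
Offset 7: leading byte 0xEC = 11101100 → 3-byte char #4 = EC 98 AA.
Offset 10: leading byte 0xE0 = 11100000 → 3-byte char #5 = E0 B8 A2.
Offset 13: leading byte 0xD7 = 11010111 → 2-byte char #6 = D7 A1.
Leading byte 0xD7 = 11010111 matches 110xxxxx → 2-byte sequence.
Byte 1: 0xD7 = 11010111, payload 10111 (5 bits).
Byte 2: 0xA1 = 10100001 (10xxxxxx ✓), payload 100001.
Concatenate: 10111100001 = 0x5E1 (11 bits → U+05E1).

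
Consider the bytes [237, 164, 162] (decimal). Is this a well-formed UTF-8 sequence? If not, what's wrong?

invalid (encodes a surrogate (U+D800–U+DFFF))

Structurally a 3-byte sequence; payload = 0xD922.
But 0xD922 is in U+D800–U+DFFF, the surrogate range. Surrogates are not Unicode scalar values and are forbidden in UTF-8.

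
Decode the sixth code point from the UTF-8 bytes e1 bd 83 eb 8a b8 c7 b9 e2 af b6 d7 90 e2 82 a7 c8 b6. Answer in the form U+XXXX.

U+20A7

Offset 0: leading byte 0xE1 = 11100001 → 3-byte char #1 = E1 BD 83.
Offset 3: leading byte 0xEB = 11101011 → 3-byte char #2 = EB 8A B8.
Offset 6: leading byte 0xC7 = 11000111 → 2-byte char #3 = C7 B9.
Offset 8: leading byte 0xE2 = 11100010 → 3-byte char #4 = E2 AF B6.
Offset 11: leading byte 0xD7 = 11010111 → 2-byte char #5 = D7 90.
Offset 13: leading byte 0xE2 = 11100010 → 3-byte char #6 = E2 82 A7.
Leading byte 0xE2 = 11100010 matches 1110xxxx → 3-byte sequence.
Byte 1: 0xE2 = 11100010, payload 0010 (4 bits).
Byte 2: 0x82 = 10000010 (10xxxxxx ✓), payload 000010.
Byte 3: 0xA7 = 10100111 (10xxxxxx ✓), payload 100111.
Concatenate: 0010000010100111 = 0x20A7 (16 bits → U+20A7).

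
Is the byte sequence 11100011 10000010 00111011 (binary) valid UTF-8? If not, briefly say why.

invalid (non-continuation byte where continuation expected)

Leading byte 0xE3 = 11100011 → 3-byte form.
Byte 3 is 0x3B = 00111011, which is not 10xxxxxx — expected a continuation byte.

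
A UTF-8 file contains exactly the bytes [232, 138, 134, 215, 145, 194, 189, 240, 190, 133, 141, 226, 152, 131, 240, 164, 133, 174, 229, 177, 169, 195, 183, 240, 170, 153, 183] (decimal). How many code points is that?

Byte at offset 0: 0xE8 = 11101000 → 3-byte char (#1). Advance 3.
Byte at offset 3: 0xD7 = 11010111 → 2-byte char (#2). Advance 2.
Byte at offset 5: 0xC2 = 11000010 → 2-byte char (#3). Advance 2.
Byte at offset 7: 0xF0 = 11110000 → 4-byte char (#4). Advance 4.
Byte at offset 11: 0xE2 = 11100010 → 3-byte char (#5). Advance 3.
Byte at offset 14: 0xF0 = 11110000 → 4-byte char (#6). Advance 4.
Byte at offset 18: 0xE5 = 11100101 → 3-byte char (#7). Advance 3.
Byte at offset 21: 0xC3 = 11000011 → 2-byte char (#8). Advance 2.
Byte at offset 23: 0xF0 = 11110000 → 4-byte char (#9). Advance 4.
Reached end at offset 27 after 9 code points.

9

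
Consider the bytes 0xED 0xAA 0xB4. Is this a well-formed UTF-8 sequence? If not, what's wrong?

Structurally a 3-byte sequence; payload = 0xDAB4.
But 0xDAB4 is in U+D800–U+DFFF, the surrogate range. Surrogates are not Unicode scalar values and are forbidden in UTF-8.

invalid (encodes a surrogate (U+D800–U+DFFF))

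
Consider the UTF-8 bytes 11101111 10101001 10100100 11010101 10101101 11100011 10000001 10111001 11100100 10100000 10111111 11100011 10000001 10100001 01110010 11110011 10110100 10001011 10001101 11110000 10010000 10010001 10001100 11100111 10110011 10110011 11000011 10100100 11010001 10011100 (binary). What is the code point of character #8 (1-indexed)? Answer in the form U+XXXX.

Offset 0: leading byte 0xEF = 11101111 → 3-byte char #1 = EF A9 A4.
Offset 3: leading byte 0xD5 = 11010101 → 2-byte char #2 = D5 AD.
Offset 5: leading byte 0xE3 = 11100011 → 3-byte char #3 = E3 81 B9.
Offset 8: leading byte 0xE4 = 11100100 → 3-byte char #4 = E4 A0 BF.
Offset 11: leading byte 0xE3 = 11100011 → 3-byte char #5 = E3 81 A1.
Offset 14: leading byte 0x72 = 01110010 → 1-byte char #6 = 72.
Offset 15: leading byte 0xF3 = 11110011 → 4-byte char #7 = F3 B4 8B 8D.
Offset 19: leading byte 0xF0 = 11110000 → 4-byte char #8 = F0 90 91 8C.
Leading byte 0xF0 = 11110000 matches 11110xxx → 4-byte sequence.
Byte 1: 0xF0 = 11110000, payload 000 (3 bits).
Byte 2: 0x90 = 10010000 (10xxxxxx ✓), payload 010000.
Byte 3: 0x91 = 10010001 (10xxxxxx ✓), payload 010001.
Byte 4: 0x8C = 10001100 (10xxxxxx ✓), payload 001100.
Concatenate: 000010000010001001100 = 0x1044C (21 bits → U+1044C).

U+1044C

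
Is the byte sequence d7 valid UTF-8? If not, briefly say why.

Leading byte 0xD7 = 11010111 → 2-byte form, but only 1 byte is present.

invalid (sequence truncated)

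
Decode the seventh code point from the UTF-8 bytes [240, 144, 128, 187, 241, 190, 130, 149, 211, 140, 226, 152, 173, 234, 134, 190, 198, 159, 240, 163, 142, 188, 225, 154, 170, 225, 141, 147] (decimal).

Offset 0: leading byte 0xF0 = 11110000 → 4-byte char #1 = F0 90 80 BB.
Offset 4: leading byte 0xF1 = 11110001 → 4-byte char #2 = F1 BE 82 95.
Offset 8: leading byte 0xD3 = 11010011 → 2-byte char #3 = D3 8C.
Offset 10: leading byte 0xE2 = 11100010 → 3-byte char #4 = E2 98 AD.
Offset 13: leading byte 0xEA = 11101010 → 3-byte char #5 = EA 86 BE.
Offset 16: leading byte 0xC6 = 11000110 → 2-byte char #6 = C6 9F.
Offset 18: leading byte 0xF0 = 11110000 → 4-byte char #7 = F0 A3 8E BC.
Leading byte 0xF0 = 11110000 matches 11110xxx → 4-byte sequence.
Byte 1: 0xF0 = 11110000, payload 000 (3 bits).
Byte 2: 0xA3 = 10100011 (10xxxxxx ✓), payload 100011.
Byte 3: 0x8E = 10001110 (10xxxxxx ✓), payload 001110.
Byte 4: 0xBC = 10111100 (10xxxxxx ✓), payload 111100.
Concatenate: 000100011001110111100 = 0x233BC (21 bits → U+233BC).

U+233BC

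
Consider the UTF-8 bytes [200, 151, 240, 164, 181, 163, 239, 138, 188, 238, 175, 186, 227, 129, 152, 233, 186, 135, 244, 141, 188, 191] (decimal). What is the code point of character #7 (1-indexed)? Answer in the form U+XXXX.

U+10DF3F

Offset 0: leading byte 0xC8 = 11001000 → 2-byte char #1 = C8 97.
Offset 2: leading byte 0xF0 = 11110000 → 4-byte char #2 = F0 A4 B5 A3.
Offset 6: leading byte 0xEF = 11101111 → 3-byte char #3 = EF 8A BC.
Offset 9: leading byte 0xEE = 11101110 → 3-byte char #4 = EE AF BA.
Offset 12: leading byte 0xE3 = 11100011 → 3-byte char #5 = E3 81 98.
Offset 15: leading byte 0xE9 = 11101001 → 3-byte char #6 = E9 BA 87.
Offset 18: leading byte 0xF4 = 11110100 → 4-byte char #7 = F4 8D BC BF.
Leading byte 0xF4 = 11110100 matches 11110xxx → 4-byte sequence.
Byte 1: 0xF4 = 11110100, payload 100 (3 bits).
Byte 2: 0x8D = 10001101 (10xxxxxx ✓), payload 001101.
Byte 3: 0xBC = 10111100 (10xxxxxx ✓), payload 111100.
Byte 4: 0xBF = 10111111 (10xxxxxx ✓), payload 111111.
Concatenate: 100001101111100111111 = 0x10DF3F (21 bits → U+10DF3F).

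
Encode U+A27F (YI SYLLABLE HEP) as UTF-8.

EA 89 BF

U+A27F = 0xA27F = 41599 decimal. In range U+0800–U+FFFF → 3-byte form: 1110xxxx 10xxxxxx 10xxxxxx.
Binary (16 bits): 1010001001111111.
Split 4+6+6: 1010 | 001001 | 111111.
Byte 1: 11101010 = 0xEA.
Byte 2: 10001001 = 0x89.
Byte 3: 10111111 = 0xBF.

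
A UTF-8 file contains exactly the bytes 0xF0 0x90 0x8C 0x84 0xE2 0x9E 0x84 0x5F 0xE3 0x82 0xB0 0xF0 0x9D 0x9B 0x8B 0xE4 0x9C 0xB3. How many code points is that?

Byte at offset 0: 0xF0 = 11110000 → 4-byte char (#1). Advance 4.
Byte at offset 4: 0xE2 = 11100010 → 3-byte char (#2). Advance 3.
Byte at offset 7: 0x5F = 01011111 → 1-byte char (#3). Advance 1.
Byte at offset 8: 0xE3 = 11100011 → 3-byte char (#4). Advance 3.
Byte at offset 11: 0xF0 = 11110000 → 4-byte char (#5). Advance 4.
Byte at offset 15: 0xE4 = 11100100 → 3-byte char (#6). Advance 3.
Reached end at offset 18 after 6 code points.

6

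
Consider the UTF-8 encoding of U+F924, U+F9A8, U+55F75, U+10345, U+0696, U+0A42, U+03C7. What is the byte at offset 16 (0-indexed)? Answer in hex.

0xE0

U+F924 → 3-byte form EF A4 A4 at offsets 0–2.
U+F9A8 → 3-byte form EF A6 A8 at offsets 3–5.
U+55F75 → 4-byte form F1 95 BD B5 at offsets 6–9.
U+10345 → 4-byte form F0 90 8D 85 at offsets 10–13.
U+0696 → 2-byte form DA 96 at offsets 14–15.
U+0A42 → 3-byte form E0 A9 82 at offsets 16–18.
Offset 16 falls in char 6's range; it's byte 1 of E0 A9 82 = 0xE0.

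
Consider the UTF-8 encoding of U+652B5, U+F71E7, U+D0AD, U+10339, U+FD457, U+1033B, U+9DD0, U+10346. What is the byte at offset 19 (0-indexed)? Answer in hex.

U+652B5 → 4-byte form F1 A5 8A B5 at offsets 0–3.
U+F71E7 → 4-byte form F3 B7 87 A7 at offsets 4–7.
U+D0AD → 3-byte form ED 82 AD at offsets 8–10.
U+10339 → 4-byte form F0 90 8C B9 at offsets 11–14.
U+FD457 → 4-byte form F3 BD 91 97 at offsets 15–18.
U+1033B → 4-byte form F0 90 8C BB at offsets 19–22.
Offset 19 falls in char 6's range; it's byte 1 of F0 90 8C BB = 0xF0.

0xF0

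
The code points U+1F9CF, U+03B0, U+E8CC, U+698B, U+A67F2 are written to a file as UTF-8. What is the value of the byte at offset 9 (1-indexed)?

1-indexed offset 9 is 0-indexed offset 8.
U+1F9CF → 4-byte form F0 9F A7 8F at offsets 0–3.
U+03B0 → 2-byte form CE B0 at offsets 4–5.
U+E8CC → 3-byte form EE A3 8C at offsets 6–8.
Offset 8 falls in char 3's range; it's byte 3 of EE A3 8C = 0x8C.

0x8C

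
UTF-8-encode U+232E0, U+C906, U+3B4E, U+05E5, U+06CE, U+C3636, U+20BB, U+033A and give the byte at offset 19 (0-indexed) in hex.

0x82

U+232E0 → 4-byte form F0 A3 8B A0 at offsets 0–3.
U+C906 → 3-byte form EC A4 86 at offsets 4–6.
U+3B4E → 3-byte form E3 AD 8E at offsets 7–9.
U+05E5 → 2-byte form D7 A5 at offsets 10–11.
U+06CE → 2-byte form DB 8E at offsets 12–13.
U+C3636 → 4-byte form F3 83 98 B6 at offsets 14–17.
U+20BB → 3-byte form E2 82 BB at offsets 18–20.
Offset 19 falls in char 7's range; it's byte 2 of E2 82 BB = 0x82.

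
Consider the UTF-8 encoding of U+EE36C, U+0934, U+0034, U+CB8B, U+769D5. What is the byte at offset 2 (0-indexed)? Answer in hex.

U+EE36C → 4-byte form F3 AE 8D AC at offsets 0–3.
Offset 2 falls in char 1's range; it's byte 3 of F3 AE 8D AC = 0x8D.

0x8D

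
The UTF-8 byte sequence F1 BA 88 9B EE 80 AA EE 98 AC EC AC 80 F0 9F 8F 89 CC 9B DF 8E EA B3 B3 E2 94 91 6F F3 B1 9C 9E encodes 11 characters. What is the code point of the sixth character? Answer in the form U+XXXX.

Offset 0: leading byte 0xF1 = 11110001 → 4-byte char #1 = F1 BA 88 9B.
Offset 4: leading byte 0xEE = 11101110 → 3-byte char #2 = EE 80 AA.
Offset 7: leading byte 0xEE = 11101110 → 3-byte char #3 = EE 98 AC.
Offset 10: leading byte 0xEC = 11101100 → 3-byte char #4 = EC AC 80.
Offset 13: leading byte 0xF0 = 11110000 → 4-byte char #5 = F0 9F 8F 89.
Offset 17: leading byte 0xCC = 11001100 → 2-byte char #6 = CC 9B.
Leading byte 0xCC = 11001100 matches 110xxxxx → 2-byte sequence.
Byte 1: 0xCC = 11001100, payload 01100 (5 bits).
Byte 2: 0x9B = 10011011 (10xxxxxx ✓), payload 011011.
Concatenate: 01100011011 = 0x31B (11 bits → U+031B).

U+031B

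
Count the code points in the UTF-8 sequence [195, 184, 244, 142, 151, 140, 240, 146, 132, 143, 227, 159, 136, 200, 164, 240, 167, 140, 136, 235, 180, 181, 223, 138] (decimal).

Byte at offset 0: 0xC3 = 11000011 → 2-byte char (#1). Advance 2.
Byte at offset 2: 0xF4 = 11110100 → 4-byte char (#2). Advance 4.
Byte at offset 6: 0xF0 = 11110000 → 4-byte char (#3). Advance 4.
Byte at offset 10: 0xE3 = 11100011 → 3-byte char (#4). Advance 3.
Byte at offset 13: 0xC8 = 11001000 → 2-byte char (#5). Advance 2.
Byte at offset 15: 0xF0 = 11110000 → 4-byte char (#6). Advance 4.
Byte at offset 19: 0xEB = 11101011 → 3-byte char (#7). Advance 3.
Byte at offset 22: 0xDF = 11011111 → 2-byte char (#8). Advance 2.
Reached end at offset 24 after 8 code points.

8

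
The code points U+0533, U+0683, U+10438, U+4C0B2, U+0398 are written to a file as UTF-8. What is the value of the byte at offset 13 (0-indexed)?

U+0533 → 2-byte form D4 B3 at offsets 0–1.
U+0683 → 2-byte form DA 83 at offsets 2–3.
U+10438 → 4-byte form F0 90 90 B8 at offsets 4–7.
U+4C0B2 → 4-byte form F1 8C 82 B2 at offsets 8–11.
U+0398 → 2-byte form CE 98 at offsets 12–13.
Offset 13 falls in char 5's range; it's byte 2 of CE 98 = 0x98.

0x98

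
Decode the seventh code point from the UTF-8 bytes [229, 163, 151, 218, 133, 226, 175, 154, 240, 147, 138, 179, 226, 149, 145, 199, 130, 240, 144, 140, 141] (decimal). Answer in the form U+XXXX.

Offset 0: leading byte 0xE5 = 11100101 → 3-byte char #1 = E5 A3 97.
Offset 3: leading byte 0xDA = 11011010 → 2-byte char #2 = DA 85.
Offset 5: leading byte 0xE2 = 11100010 → 3-byte char #3 = E2 AF 9A.
Offset 8: leading byte 0xF0 = 11110000 → 4-byte char #4 = F0 93 8A B3.
Offset 12: leading byte 0xE2 = 11100010 → 3-byte char #5 = E2 95 91.
Offset 15: leading byte 0xC7 = 11000111 → 2-byte char #6 = C7 82.
Offset 17: leading byte 0xF0 = 11110000 → 4-byte char #7 = F0 90 8C 8D.
Leading byte 0xF0 = 11110000 matches 11110xxx → 4-byte sequence.
Byte 1: 0xF0 = 11110000, payload 000 (3 bits).
Byte 2: 0x90 = 10010000 (10xxxxxx ✓), payload 010000.
Byte 3: 0x8C = 10001100 (10xxxxxx ✓), payload 001100.
Byte 4: 0x8D = 10001101 (10xxxxxx ✓), payload 001101.
Concatenate: 000010000001100001101 = 0x1030D (21 bits → U+1030D).

U+1030D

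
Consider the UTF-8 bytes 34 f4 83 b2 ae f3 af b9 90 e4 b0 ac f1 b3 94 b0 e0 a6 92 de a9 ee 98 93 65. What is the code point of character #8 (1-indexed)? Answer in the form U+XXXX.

Offset 0: leading byte 0x34 = 00110100 → 1-byte char #1 = 34.
Offset 1: leading byte 0xF4 = 11110100 → 4-byte char #2 = F4 83 B2 AE.
Offset 5: leading byte 0xF3 = 11110011 → 4-byte char #3 = F3 AF B9 90.
Offset 9: leading byte 0xE4 = 11100100 → 3-byte char #4 = E4 B0 AC.
Offset 12: leading byte 0xF1 = 11110001 → 4-byte char #5 = F1 B3 94 B0.
Offset 16: leading byte 0xE0 = 11100000 → 3-byte char #6 = E0 A6 92.
Offset 19: leading byte 0xDE = 11011110 → 2-byte char #7 = DE A9.
Offset 21: leading byte 0xEE = 11101110 → 3-byte char #8 = EE 98 93.
Leading byte 0xEE = 11101110 matches 1110xxxx → 3-byte sequence.
Byte 1: 0xEE = 11101110, payload 1110 (4 bits).
Byte 2: 0x98 = 10011000 (10xxxxxx ✓), payload 011000.
Byte 3: 0x93 = 10010011 (10xxxxxx ✓), payload 010011.
Concatenate: 1110011000010011 = 0xE613 (16 bits → U+E613).

U+E613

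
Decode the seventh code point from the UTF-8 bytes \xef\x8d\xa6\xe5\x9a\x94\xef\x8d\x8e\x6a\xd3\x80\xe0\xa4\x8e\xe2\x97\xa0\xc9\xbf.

Offset 0: leading byte 0xEF = 11101111 → 3-byte char #1 = EF 8D A6.
Offset 3: leading byte 0xE5 = 11100101 → 3-byte char #2 = E5 9A 94.
Offset 6: leading byte 0xEF = 11101111 → 3-byte char #3 = EF 8D 8E.
Offset 9: leading byte 0x6A = 01101010 → 1-byte char #4 = 6A.
Offset 10: leading byte 0xD3 = 11010011 → 2-byte char #5 = D3 80.
Offset 12: leading byte 0xE0 = 11100000 → 3-byte char #6 = E0 A4 8E.
Offset 15: leading byte 0xE2 = 11100010 → 3-byte char #7 = E2 97 A0.
Leading byte 0xE2 = 11100010 matches 1110xxxx → 3-byte sequence.
Byte 1: 0xE2 = 11100010, payload 0010 (4 bits).
Byte 2: 0x97 = 10010111 (10xxxxxx ✓), payload 010111.
Byte 3: 0xA0 = 10100000 (10xxxxxx ✓), payload 100000.
Concatenate: 0010010111100000 = 0x25E0 (16 bits → U+25E0).

U+25E0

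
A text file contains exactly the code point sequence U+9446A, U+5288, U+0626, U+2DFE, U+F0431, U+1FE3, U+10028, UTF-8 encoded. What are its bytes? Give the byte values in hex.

U+9446A: 4-byte form → F2 94 91 AA.
U+5288: 3-byte form → E5 8A 88.
U+0626: 2-byte form → D8 A6.
U+2DFE: 3-byte form → E2 B7 BE.
U+F0431: 4-byte form → F3 B0 90 B1.
U+1FE3: 3-byte form → E1 BF A3.
U+10028: 4-byte form → F0 90 80 A8.
Concatenated (23 bytes): F2 94 91 AA E5 8A 88 D8 A6 E2 B7 BE F3 B0 90 B1 E1 BF A3 F0 90 80 A8.

F2 94 91 AA E5 8A 88 D8 A6 E2 B7 BE F3 B0 90 B1 E1 BF A3 F0 90 80 A8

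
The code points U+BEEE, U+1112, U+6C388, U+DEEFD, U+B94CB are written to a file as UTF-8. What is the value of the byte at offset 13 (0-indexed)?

U+BEEE → 3-byte form EB BB AE at offsets 0–2.
U+1112 → 3-byte form E1 84 92 at offsets 3–5.
U+6C388 → 4-byte form F1 AC 8E 88 at offsets 6–9.
U+DEEFD → 4-byte form F3 9E BB BD at offsets 10–13.
Offset 13 falls in char 4's range; it's byte 4 of F3 9E BB BD = 0xBD.

0xBD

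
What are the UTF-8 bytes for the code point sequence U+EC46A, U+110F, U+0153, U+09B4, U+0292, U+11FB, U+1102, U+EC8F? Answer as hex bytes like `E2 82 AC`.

F3 AC 91 AA E1 84 8F C5 93 E0 A6 B4 CA 92 E1 87 BB E1 84 82 EE B2 8F

U+EC46A: 4-byte form → F3 AC 91 AA.
U+110F: 3-byte form → E1 84 8F.
U+0153: 2-byte form → C5 93.
U+09B4: 3-byte form → E0 A6 B4.
U+0292: 2-byte form → CA 92.
U+11FB: 3-byte form → E1 87 BB.
U+1102: 3-byte form → E1 84 82.
U+EC8F: 3-byte form → EE B2 8F.
Concatenated (23 bytes): F3 AC 91 AA E1 84 8F C5 93 E0 A6 B4 CA 92 E1 87 BB E1 84 82 EE B2 8F.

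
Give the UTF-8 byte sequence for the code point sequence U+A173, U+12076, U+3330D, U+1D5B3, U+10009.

U+A173: 3-byte form → EA 85 B3.
U+12076: 4-byte form → F0 92 81 B6.
U+3330D: 4-byte form → F0 B3 8C 8D.
U+1D5B3: 4-byte form → F0 9D 96 B3.
U+10009: 4-byte form → F0 90 80 89.
Concatenated (19 bytes): EA 85 B3 F0 92 81 B6 F0 B3 8C 8D F0 9D 96 B3 F0 90 80 89.

EA 85 B3 F0 92 81 B6 F0 B3 8C 8D F0 9D 96 B3 F0 90 80 89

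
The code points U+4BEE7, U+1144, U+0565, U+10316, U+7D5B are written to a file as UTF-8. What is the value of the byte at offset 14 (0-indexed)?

0xB5

U+4BEE7 → 4-byte form F1 8B BB A7 at offsets 0–3.
U+1144 → 3-byte form E1 85 84 at offsets 4–6.
U+0565 → 2-byte form D5 A5 at offsets 7–8.
U+10316 → 4-byte form F0 90 8C 96 at offsets 9–12.
U+7D5B → 3-byte form E7 B5 9B at offsets 13–15.
Offset 14 falls in char 5's range; it's byte 2 of E7 B5 9B = 0xB5.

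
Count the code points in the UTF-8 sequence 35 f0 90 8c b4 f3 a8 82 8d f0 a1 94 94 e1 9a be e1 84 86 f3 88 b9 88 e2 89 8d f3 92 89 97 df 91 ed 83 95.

Byte at offset 0: 0x35 = 00110101 → 1-byte char (#1). Advance 1.
Byte at offset 1: 0xF0 = 11110000 → 4-byte char (#2). Advance 4.
Byte at offset 5: 0xF3 = 11110011 → 4-byte char (#3). Advance 4.
Byte at offset 9: 0xF0 = 11110000 → 4-byte char (#4). Advance 4.
Byte at offset 13: 0xE1 = 11100001 → 3-byte char (#5). Advance 3.
Byte at offset 16: 0xE1 = 11100001 → 3-byte char (#6). Advance 3.
Byte at offset 19: 0xF3 = 11110011 → 4-byte char (#7). Advance 4.
Byte at offset 23: 0xE2 = 11100010 → 3-byte char (#8). Advance 3.
Byte at offset 26: 0xF3 = 11110011 → 4-byte char (#9). Advance 4.
Byte at offset 30: 0xDF = 11011111 → 2-byte char (#10). Advance 2.
Byte at offset 32: 0xED = 11101101 → 3-byte char (#11). Advance 3.
Reached end at offset 35 after 11 code points.

11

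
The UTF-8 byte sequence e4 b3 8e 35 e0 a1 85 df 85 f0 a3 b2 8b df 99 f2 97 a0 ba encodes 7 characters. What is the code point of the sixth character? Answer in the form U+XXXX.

U+07D9

Offset 0: leading byte 0xE4 = 11100100 → 3-byte char #1 = E4 B3 8E.
Offset 3: leading byte 0x35 = 00110101 → 1-byte char #2 = 35.
Offset 4: leading byte 0xE0 = 11100000 → 3-byte char #3 = E0 A1 85.
Offset 7: leading byte 0xDF = 11011111 → 2-byte char #4 = DF 85.
Offset 9: leading byte 0xF0 = 11110000 → 4-byte char #5 = F0 A3 B2 8B.
Offset 13: leading byte 0xDF = 11011111 → 2-byte char #6 = DF 99.
Leading byte 0xDF = 11011111 matches 110xxxxx → 2-byte sequence.
Byte 1: 0xDF = 11011111, payload 11111 (5 bits).
Byte 2: 0x99 = 10011001 (10xxxxxx ✓), payload 011001.
Concatenate: 11111011001 = 0x7D9 (11 bits → U+07D9).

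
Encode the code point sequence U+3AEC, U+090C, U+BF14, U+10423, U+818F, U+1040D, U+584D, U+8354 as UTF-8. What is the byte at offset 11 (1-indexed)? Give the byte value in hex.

0x90

1-indexed offset 11 is 0-indexed offset 10.
U+3AEC → 3-byte form E3 AB AC at offsets 0–2.
U+090C → 3-byte form E0 A4 8C at offsets 3–5.
U+BF14 → 3-byte form EB BC 94 at offsets 6–8.
U+10423 → 4-byte form F0 90 90 A3 at offsets 9–12.
Offset 10 falls in char 4's range; it's byte 2 of F0 90 90 A3 = 0x90.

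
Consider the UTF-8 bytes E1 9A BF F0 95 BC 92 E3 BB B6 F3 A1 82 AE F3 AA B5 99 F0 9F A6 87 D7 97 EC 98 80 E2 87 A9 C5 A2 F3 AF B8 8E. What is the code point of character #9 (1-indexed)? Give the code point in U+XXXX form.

U+21E9

Offset 0: leading byte 0xE1 = 11100001 → 3-byte char #1 = E1 9A BF.
Offset 3: leading byte 0xF0 = 11110000 → 4-byte char #2 = F0 95 BC 92.
Offset 7: leading byte 0xE3 = 11100011 → 3-byte char #3 = E3 BB B6.
Offset 10: leading byte 0xF3 = 11110011 → 4-byte char #4 = F3 A1 82 AE.
Offset 14: leading byte 0xF3 = 11110011 → 4-byte char #5 = F3 AA B5 99.
Offset 18: leading byte 0xF0 = 11110000 → 4-byte char #6 = F0 9F A6 87.
Offset 22: leading byte 0xD7 = 11010111 → 2-byte char #7 = D7 97.
Offset 24: leading byte 0xEC = 11101100 → 3-byte char #8 = EC 98 80.
Offset 27: leading byte 0xE2 = 11100010 → 3-byte char #9 = E2 87 A9.
Leading byte 0xE2 = 11100010 matches 1110xxxx → 3-byte sequence.
Byte 1: 0xE2 = 11100010, payload 0010 (4 bits).
Byte 2: 0x87 = 10000111 (10xxxxxx ✓), payload 000111.
Byte 3: 0xA9 = 10101001 (10xxxxxx ✓), payload 101001.
Concatenate: 0010000111101001 = 0x21E9 (16 bits → U+21E9).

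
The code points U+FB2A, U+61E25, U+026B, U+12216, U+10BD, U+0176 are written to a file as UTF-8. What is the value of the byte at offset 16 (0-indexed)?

U+FB2A → 3-byte form EF AC AA at offsets 0–2.
U+61E25 → 4-byte form F1 A1 B8 A5 at offsets 3–6.
U+026B → 2-byte form C9 AB at offsets 7–8.
U+12216 → 4-byte form F0 92 88 96 at offsets 9–12.
U+10BD → 3-byte form E1 82 BD at offsets 13–15.
U+0176 → 2-byte form C5 B6 at offsets 16–17.
Offset 16 falls in char 6's range; it's byte 1 of C5 B6 = 0xC5.

0xC5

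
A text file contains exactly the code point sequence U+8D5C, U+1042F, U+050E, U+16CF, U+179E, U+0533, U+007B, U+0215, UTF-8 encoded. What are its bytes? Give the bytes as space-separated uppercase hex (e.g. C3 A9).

E8 B5 9C F0 90 90 AF D4 8E E1 9B 8F E1 9E 9E D4 B3 7B C8 95

U+8D5C: 3-byte form → E8 B5 9C.
U+1042F: 4-byte form → F0 90 90 AF.
U+050E: 2-byte form → D4 8E.
U+16CF: 3-byte form → E1 9B 8F.
U+179E: 3-byte form → E1 9E 9E.
U+0533: 2-byte form → D4 B3.
U+007B: 1-byte form → 7B.
U+0215: 2-byte form → C8 95.
Concatenated (20 bytes): E8 B5 9C F0 90 90 AF D4 8E E1 9B 8F E1 9E 9E D4 B3 7B C8 95.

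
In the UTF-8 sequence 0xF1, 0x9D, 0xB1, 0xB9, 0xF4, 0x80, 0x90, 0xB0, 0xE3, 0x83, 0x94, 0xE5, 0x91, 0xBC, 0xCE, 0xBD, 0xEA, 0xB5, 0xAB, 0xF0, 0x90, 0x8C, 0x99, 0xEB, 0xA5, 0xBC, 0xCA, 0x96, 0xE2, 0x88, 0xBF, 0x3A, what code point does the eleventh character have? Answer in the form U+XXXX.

Offset 0: leading byte 0xF1 = 11110001 → 4-byte char #1 = F1 9D B1 B9.
Offset 4: leading byte 0xF4 = 11110100 → 4-byte char #2 = F4 80 90 B0.
Offset 8: leading byte 0xE3 = 11100011 → 3-byte char #3 = E3 83 94.
Offset 11: leading byte 0xE5 = 11100101 → 3-byte char #4 = E5 91 BC.
Offset 14: leading byte 0xCE = 11001110 → 2-byte char #5 = CE BD.
Offset 16: leading byte 0xEA = 11101010 → 3-byte char #6 = EA B5 AB.
Offset 19: leading byte 0xF0 = 11110000 → 4-byte char #7 = F0 90 8C 99.
Offset 23: leading byte 0xEB = 11101011 → 3-byte char #8 = EB A5 BC.
Offset 26: leading byte 0xCA = 11001010 → 2-byte char #9 = CA 96.
Offset 28: leading byte 0xE2 = 11100010 → 3-byte char #10 = E2 88 BF.
Offset 31: leading byte 0x3A = 00111010 → 1-byte char #11 = 3A.
Leading byte 0x3A = 00111010 matches 0xxxxxxx → 1-byte sequence.
Byte 1: 0x3A = 00111010, payload 0111010 (7 bits).
Concatenate: 0111010 = 0x3A (7 bits → U+003A).

U+003A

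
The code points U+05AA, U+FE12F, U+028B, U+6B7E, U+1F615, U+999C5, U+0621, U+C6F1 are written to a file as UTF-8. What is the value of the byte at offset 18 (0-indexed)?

0x85

U+05AA → 2-byte form D6 AA at offsets 0–1.
U+FE12F → 4-byte form F3 BE 84 AF at offsets 2–5.
U+028B → 2-byte form CA 8B at offsets 6–7.
U+6B7E → 3-byte form E6 AD BE at offsets 8–10.
U+1F615 → 4-byte form F0 9F 98 95 at offsets 11–14.
U+999C5 → 4-byte form F2 99 A7 85 at offsets 15–18.
Offset 18 falls in char 6's range; it's byte 4 of F2 99 A7 85 = 0x85.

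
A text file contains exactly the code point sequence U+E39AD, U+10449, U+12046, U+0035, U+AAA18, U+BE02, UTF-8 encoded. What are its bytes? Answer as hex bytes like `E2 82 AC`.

U+E39AD: 4-byte form → F3 A3 A6 AD.
U+10449: 4-byte form → F0 90 91 89.
U+12046: 4-byte form → F0 92 81 86.
U+0035: 1-byte form → 35.
U+AAA18: 4-byte form → F2 AA A8 98.
U+BE02: 3-byte form → EB B8 82.
Concatenated (20 bytes): F3 A3 A6 AD F0 90 91 89 F0 92 81 86 35 F2 AA A8 98 EB B8 82.

F3 A3 A6 AD F0 90 91 89 F0 92 81 86 35 F2 AA A8 98 EB B8 82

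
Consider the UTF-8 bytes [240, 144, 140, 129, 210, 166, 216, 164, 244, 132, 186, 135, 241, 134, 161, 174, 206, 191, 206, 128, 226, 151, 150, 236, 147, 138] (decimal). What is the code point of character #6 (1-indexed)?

U+03BF

Offset 0: leading byte 0xF0 = 11110000 → 4-byte char #1 = F0 90 8C 81.
Offset 4: leading byte 0xD2 = 11010010 → 2-byte char #2 = D2 A6.
Offset 6: leading byte 0xD8 = 11011000 → 2-byte char #3 = D8 A4.
Offset 8: leading byte 0xF4 = 11110100 → 4-byte char #4 = F4 84 BA 87.
Offset 12: leading byte 0xF1 = 11110001 → 4-byte char #5 = F1 86 A1 AE.
Offset 16: leading byte 0xCE = 11001110 → 2-byte char #6 = CE BF.
Leading byte 0xCE = 11001110 matches 110xxxxx → 2-byte sequence.
Byte 1: 0xCE = 11001110, payload 01110 (5 bits).
Byte 2: 0xBF = 10111111 (10xxxxxx ✓), payload 111111.
Concatenate: 01110111111 = 0x3BF (11 bits → U+03BF).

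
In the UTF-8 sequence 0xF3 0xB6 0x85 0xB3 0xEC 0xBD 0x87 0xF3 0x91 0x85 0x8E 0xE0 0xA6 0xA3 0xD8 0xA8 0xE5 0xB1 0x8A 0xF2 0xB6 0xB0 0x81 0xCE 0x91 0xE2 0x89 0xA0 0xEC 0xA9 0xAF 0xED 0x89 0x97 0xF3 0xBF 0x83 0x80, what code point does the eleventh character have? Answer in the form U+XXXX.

Offset 0: leading byte 0xF3 = 11110011 → 4-byte char #1 = F3 B6 85 B3.
Offset 4: leading byte 0xEC = 11101100 → 3-byte char #2 = EC BD 87.
Offset 7: leading byte 0xF3 = 11110011 → 4-byte char #3 = F3 91 85 8E.
Offset 11: leading byte 0xE0 = 11100000 → 3-byte char #4 = E0 A6 A3.
Offset 14: leading byte 0xD8 = 11011000 → 2-byte char #5 = D8 A8.
Offset 16: leading byte 0xE5 = 11100101 → 3-byte char #6 = E5 B1 8A.
Offset 19: leading byte 0xF2 = 11110010 → 4-byte char #7 = F2 B6 B0 81.
Offset 23: leading byte 0xCE = 11001110 → 2-byte char #8 = CE 91.
Offset 25: leading byte 0xE2 = 11100010 → 3-byte char #9 = E2 89 A0.
Offset 28: leading byte 0xEC = 11101100 → 3-byte char #10 = EC A9 AF.
Offset 31: leading byte 0xED = 11101101 → 3-byte char #11 = ED 89 97.
Leading byte 0xED = 11101101 matches 1110xxxx → 3-byte sequence.
Byte 1: 0xED = 11101101, payload 1101 (4 bits).
Byte 2: 0x89 = 10001001 (10xxxxxx ✓), payload 001001.
Byte 3: 0x97 = 10010111 (10xxxxxx ✓), payload 010111.
Concatenate: 1101001001010111 = 0xD257 (16 bits → U+D257).

U+D257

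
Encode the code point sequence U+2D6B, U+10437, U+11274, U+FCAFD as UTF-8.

E2 B5 AB F0 90 90 B7 F0 91 89 B4 F3 BC AB BD

U+2D6B: 3-byte form → E2 B5 AB.
U+10437: 4-byte form → F0 90 90 B7.
U+11274: 4-byte form → F0 91 89 B4.
U+FCAFD: 4-byte form → F3 BC AB BD.
Concatenated (15 bytes): E2 B5 AB F0 90 90 B7 F0 91 89 B4 F3 BC AB BD.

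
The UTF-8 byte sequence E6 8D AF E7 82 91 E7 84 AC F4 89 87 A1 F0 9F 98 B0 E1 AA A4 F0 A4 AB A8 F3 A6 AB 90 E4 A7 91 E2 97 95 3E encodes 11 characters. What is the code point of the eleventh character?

U+003E

Offset 0: leading byte 0xE6 = 11100110 → 3-byte char #1 = E6 8D AF.
Offset 3: leading byte 0xE7 = 11100111 → 3-byte char #2 = E7 82 91.
Offset 6: leading byte 0xE7 = 11100111 → 3-byte char #3 = E7 84 AC.
Offset 9: leading byte 0xF4 = 11110100 → 4-byte char #4 = F4 89 87 A1.
Offset 13: leading byte 0xF0 = 11110000 → 4-byte char #5 = F0 9F 98 B0.
Offset 17: leading byte 0xE1 = 11100001 → 3-byte char #6 = E1 AA A4.
Offset 20: leading byte 0xF0 = 11110000 → 4-byte char #7 = F0 A4 AB A8.
Offset 24: leading byte 0xF3 = 11110011 → 4-byte char #8 = F3 A6 AB 90.
Offset 28: leading byte 0xE4 = 11100100 → 3-byte char #9 = E4 A7 91.
Offset 31: leading byte 0xE2 = 11100010 → 3-byte char #10 = E2 97 95.
Offset 34: leading byte 0x3E = 00111110 → 1-byte char #11 = 3E.
Leading byte 0x3E = 00111110 matches 0xxxxxxx → 1-byte sequence.
Byte 1: 0x3E = 00111110, payload 0111110 (7 bits).
Concatenate: 0111110 = 0x3E (7 bits → U+003E).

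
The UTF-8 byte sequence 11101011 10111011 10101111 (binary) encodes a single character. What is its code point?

U+BEEF

Leading byte 0xEB = 11101011 matches 1110xxxx → 3-byte sequence.
Byte 1: 0xEB = 11101011, payload 1011 (4 bits).
Byte 2: 0xBB = 10111011 (10xxxxxx ✓), payload 111011.
Byte 3: 0xAF = 10101111 (10xxxxxx ✓), payload 101111.
Concatenate: 1011111011101111 = 0xBEEF (16 bits → U+BEEF).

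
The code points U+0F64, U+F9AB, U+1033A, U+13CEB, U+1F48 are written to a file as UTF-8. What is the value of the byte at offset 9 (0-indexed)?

0xBA

U+0F64 → 3-byte form E0 BD A4 at offsets 0–2.
U+F9AB → 3-byte form EF A6 AB at offsets 3–5.
U+1033A → 4-byte form F0 90 8C BA at offsets 6–9.
Offset 9 falls in char 3's range; it's byte 4 of F0 90 8C BA = 0xBA.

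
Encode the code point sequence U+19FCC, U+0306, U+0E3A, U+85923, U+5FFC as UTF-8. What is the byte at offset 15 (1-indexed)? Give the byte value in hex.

0xBF

1-indexed offset 15 is 0-indexed offset 14.
U+19FCC → 4-byte form F0 99 BF 8C at offsets 0–3.
U+0306 → 2-byte form CC 86 at offsets 4–5.
U+0E3A → 3-byte form E0 B8 BA at offsets 6–8.
U+85923 → 4-byte form F2 85 A4 A3 at offsets 9–12.
U+5FFC → 3-byte form E5 BF BC at offsets 13–15.
Offset 14 falls in char 5's range; it's byte 2 of E5 BF BC = 0xBF.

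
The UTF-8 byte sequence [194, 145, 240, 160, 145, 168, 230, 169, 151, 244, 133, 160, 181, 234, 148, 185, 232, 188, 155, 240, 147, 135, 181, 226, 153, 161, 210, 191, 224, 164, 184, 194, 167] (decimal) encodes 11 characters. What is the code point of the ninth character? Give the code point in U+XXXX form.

Offset 0: leading byte 0xC2 = 11000010 → 2-byte char #1 = C2 91.
Offset 2: leading byte 0xF0 = 11110000 → 4-byte char #2 = F0 A0 91 A8.
Offset 6: leading byte 0xE6 = 11100110 → 3-byte char #3 = E6 A9 97.
Offset 9: leading byte 0xF4 = 11110100 → 4-byte char #4 = F4 85 A0 B5.
Offset 13: leading byte 0xEA = 11101010 → 3-byte char #5 = EA 94 B9.
Offset 16: leading byte 0xE8 = 11101000 → 3-byte char #6 = E8 BC 9B.
Offset 19: leading byte 0xF0 = 11110000 → 4-byte char #7 = F0 93 87 B5.
Offset 23: leading byte 0xE2 = 11100010 → 3-byte char #8 = E2 99 A1.
Offset 26: leading byte 0xD2 = 11010010 → 2-byte char #9 = D2 BF.
Leading byte 0xD2 = 11010010 matches 110xxxxx → 2-byte sequence.
Byte 1: 0xD2 = 11010010, payload 10010 (5 bits).
Byte 2: 0xBF = 10111111 (10xxxxxx ✓), payload 111111.
Concatenate: 10010111111 = 0x4BF (11 bits → U+04BF).

U+04BF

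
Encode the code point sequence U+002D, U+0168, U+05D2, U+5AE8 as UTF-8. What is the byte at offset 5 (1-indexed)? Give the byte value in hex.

1-indexed offset 5 is 0-indexed offset 4.
U+002D → 1-byte form 2D at offsets 0–0.
U+0168 → 2-byte form C5 A8 at offsets 1–2.
U+05D2 → 2-byte form D7 92 at offsets 3–4.
Offset 4 falls in char 3's range; it's byte 2 of D7 92 = 0x92.

0x92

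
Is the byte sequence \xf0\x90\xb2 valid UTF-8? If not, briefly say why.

invalid (sequence truncated)

Leading byte 0xF0 = 11110000 → 4-byte form, but only 3 bytes are present.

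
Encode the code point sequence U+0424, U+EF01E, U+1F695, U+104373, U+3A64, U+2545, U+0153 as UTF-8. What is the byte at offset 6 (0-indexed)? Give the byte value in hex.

U+0424 → 2-byte form D0 A4 at offsets 0–1.
U+EF01E → 4-byte form F3 AF 80 9E at offsets 2–5.
U+1F695 → 4-byte form F0 9F 9A 95 at offsets 6–9.
Offset 6 falls in char 3's range; it's byte 1 of F0 9F 9A 95 = 0xF0.

0xF0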